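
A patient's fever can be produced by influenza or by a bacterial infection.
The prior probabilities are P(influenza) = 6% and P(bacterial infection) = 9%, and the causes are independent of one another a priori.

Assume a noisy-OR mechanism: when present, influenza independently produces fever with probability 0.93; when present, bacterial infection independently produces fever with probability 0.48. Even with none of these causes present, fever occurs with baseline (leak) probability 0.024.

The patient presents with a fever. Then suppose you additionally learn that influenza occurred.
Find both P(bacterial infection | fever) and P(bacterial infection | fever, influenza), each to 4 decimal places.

P(bacterial infection | fever) ≈ 0.3963; P(bacterial infection | fever, influenza) ≈ 0.0929

Under noisy-OR, P(fever | causes) = 1 − (1−0.024)·∏(1−qᵢ) over the active causes.
Weight on bacterial infection=true, given the evidence: 0.041664 + 0.005208 = 0.046872
Denominator P(fever): 0.024*0.94*0.91 + 0.49248*0.94*0.09 + 0.93168*0.06*0.91 + 0.964474*0.06*0.09 = 0.118272
P(bacterial infection | fever) = 0.046872/0.118272 ≈ 0.3963

Now condition on the additional information:
P(fever | influenza) = 0.93168*0.91 + 0.964474*0.09 = 0.847829 + 0.086803 = 0.934632
Restricting to configurations with bacterial infection present: 0.964474*0.09 = 0.086803.
So P(bacterial infection | fever, influenza) = 0.086803/0.934632 ≈ 0.0929.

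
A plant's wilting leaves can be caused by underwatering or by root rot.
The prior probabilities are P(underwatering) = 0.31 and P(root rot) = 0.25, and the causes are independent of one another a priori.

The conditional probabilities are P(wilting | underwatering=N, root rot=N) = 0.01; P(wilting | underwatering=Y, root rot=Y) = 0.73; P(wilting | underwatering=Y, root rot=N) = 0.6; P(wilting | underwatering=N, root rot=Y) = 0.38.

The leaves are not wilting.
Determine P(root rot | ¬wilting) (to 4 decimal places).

P(root rot | ¬wilting) ≈ 0.1744

Numerator (weight on configurations with root rot): 0.106950 + 0.020925 = 0.127875
Denominator P(¬wilting): 0.99*0.69*0.75 + 0.62*0.69*0.25 + 0.4*0.31*0.75 + 0.27*0.31*0.25 = 0.733200
P(root rot | ¬wilting) = 0.127875/0.733200 ≈ 0.1744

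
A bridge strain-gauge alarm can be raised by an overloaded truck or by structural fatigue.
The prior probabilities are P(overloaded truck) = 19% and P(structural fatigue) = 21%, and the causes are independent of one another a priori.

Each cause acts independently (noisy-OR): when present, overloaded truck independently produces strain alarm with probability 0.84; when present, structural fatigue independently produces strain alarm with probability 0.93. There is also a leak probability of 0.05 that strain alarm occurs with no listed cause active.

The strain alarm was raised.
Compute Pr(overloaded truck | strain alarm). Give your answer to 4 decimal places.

Pr(overloaded truck | strain alarm) ≈ 0.4664

Under noisy-OR, P(strain alarm | causes) = 1 − (1−0.05)·∏(1−qᵢ) over the active causes.
Enumerate the 4 (overloaded truck, structural fatigue) configurations and weight by the priors:
  P(strain alarm) = 0.05×0.81×0.79 + 0.9335×0.81×0.21 + 0.848×0.19×0.79 + 0.98936×0.19×0.21
        = 0.031995 + 0.158788 + 0.127285 + 0.039475 = 0.357543
The terms with overloaded truck present sum to 0.166760, so
  P(overloaded truck | strain alarm) = 0.166760 / 0.357543 ≈ 0.4664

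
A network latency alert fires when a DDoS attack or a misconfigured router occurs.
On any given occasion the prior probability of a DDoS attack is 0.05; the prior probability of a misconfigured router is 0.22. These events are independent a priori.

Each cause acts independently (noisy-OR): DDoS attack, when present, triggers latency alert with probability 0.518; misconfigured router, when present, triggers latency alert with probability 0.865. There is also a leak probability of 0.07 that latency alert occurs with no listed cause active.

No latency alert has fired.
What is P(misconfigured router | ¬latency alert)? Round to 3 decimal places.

Under noisy-OR, P(latency alert | causes) = 1 − (1−0.07)·∏(1−qᵢ) over the active causes.
Enumerate the 4 (DDoS attack, misconfigured router) configurations and weight by the priors:
  P(¬latency alert) = 0.93·0.95·0.78 + 0.12555·0.95·0.22 + 0.44826·0.05·0.78 + 0.060515·0.05·0.22
        = 0.689130 + 0.026240 + 0.017482 + 0.000666 = 0.733518
Keeping only the misconfigured router-present terms gives 0.026906, so
  P(misconfigured router | ¬latency alert) = 0.026906 / 0.733518 ≈ 0.037

P(misconfigured router | ¬latency alert) ≈ 0.037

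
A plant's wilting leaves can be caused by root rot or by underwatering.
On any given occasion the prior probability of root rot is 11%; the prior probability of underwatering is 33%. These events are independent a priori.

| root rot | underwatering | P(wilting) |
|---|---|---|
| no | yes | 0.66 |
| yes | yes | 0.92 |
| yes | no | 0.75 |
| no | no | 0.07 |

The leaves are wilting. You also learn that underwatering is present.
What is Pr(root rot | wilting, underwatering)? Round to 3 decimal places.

Numerator (weight on configurations with root rot): 0.92×0.11 = 0.101200
Normalizer over all consistent configurations: 0.66×0.89 + 0.92×0.11 = 0.688600
P(root rot | wilting, underwatering) = 0.101200/0.688600 ≈ 0.147

Pr(root rot | wilting, underwatering) ≈ 0.147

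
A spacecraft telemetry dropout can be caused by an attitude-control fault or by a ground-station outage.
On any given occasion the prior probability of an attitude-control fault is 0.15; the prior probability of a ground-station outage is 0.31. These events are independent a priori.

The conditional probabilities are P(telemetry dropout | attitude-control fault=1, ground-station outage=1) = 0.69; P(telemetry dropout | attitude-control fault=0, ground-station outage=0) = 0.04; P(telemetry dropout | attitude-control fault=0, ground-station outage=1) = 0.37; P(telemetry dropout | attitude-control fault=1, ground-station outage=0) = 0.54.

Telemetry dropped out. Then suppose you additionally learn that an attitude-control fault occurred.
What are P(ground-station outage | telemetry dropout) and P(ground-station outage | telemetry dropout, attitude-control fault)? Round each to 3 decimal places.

P(ground-station outage | telemetry dropout) ≈ 0.620; P(ground-station outage | telemetry dropout, attitude-control fault) ≈ 0.365

Numerator (weight on configurations with ground-station outage): 0.097495 + 0.032085 = 0.129580
The normalizing constant is 0.04*0.85*0.69 + 0.37*0.85*0.31 + 0.54*0.15*0.69 + 0.69*0.15*0.31 = 0.208930
P(ground-station outage | telemetry dropout) = 0.129580/0.208930 ≈ 0.620

Now also conditioning on attitude-control fault=true:
For the numerator, keep only ground-station outage=true terms: 0.69×0.31 = 0.213900
Denominator P(telemetry dropout | attitude-control fault): 0.54×0.69 + 0.69×0.31 = 0.586500
Posterior = 0.213900 / 0.586500 ≈ 0.365
Conditioning on attitude-control fault lowers the posterior on ground-station outage: the classic explaining-away effect in a common-effect structure.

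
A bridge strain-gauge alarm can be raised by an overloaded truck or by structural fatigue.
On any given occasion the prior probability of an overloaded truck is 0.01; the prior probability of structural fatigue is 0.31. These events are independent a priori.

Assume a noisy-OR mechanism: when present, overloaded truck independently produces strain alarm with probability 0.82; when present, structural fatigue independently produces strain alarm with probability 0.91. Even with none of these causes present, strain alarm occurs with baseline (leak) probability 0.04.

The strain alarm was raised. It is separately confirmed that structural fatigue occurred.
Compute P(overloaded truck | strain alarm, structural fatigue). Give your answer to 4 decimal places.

P(overloaded truck | strain alarm, structural fatigue) ≈ 0.0108

Under noisy-OR, P(strain alarm | causes) = 1 − (1−0.04)·∏(1−qᵢ) over the active causes.
For the numerator, keep only overloaded truck=true terms: 0.984448×0.01 = 0.009844
Normalizer over all consistent configurations: 0.9136×0.99 + 0.984448×0.01 = 0.914308
P(overloaded truck | strain alarm, structural fatigue) = 0.009844/0.914308 ≈ 0.0108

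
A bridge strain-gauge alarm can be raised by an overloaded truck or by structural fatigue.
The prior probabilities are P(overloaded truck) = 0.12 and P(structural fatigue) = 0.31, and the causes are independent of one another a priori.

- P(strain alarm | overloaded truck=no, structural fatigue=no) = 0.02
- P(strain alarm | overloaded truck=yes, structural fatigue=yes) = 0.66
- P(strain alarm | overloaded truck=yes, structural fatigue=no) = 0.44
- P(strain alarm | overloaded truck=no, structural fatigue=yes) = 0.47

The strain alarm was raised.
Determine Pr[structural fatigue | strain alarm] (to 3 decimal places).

Pr[structural fatigue | strain alarm] ≈ 0.759

P(strain alarm) = 0.02×0.88×0.69 + 0.47×0.88×0.31 + 0.44×0.12×0.69 + 0.66×0.12×0.31 = 0.012144 + 0.128216 + 0.036432 + 0.024552 = 0.201344
Restricting to configurations with structural fatigue present: 0.128216 + 0.024552 = 0.152768.
P(structural fatigue | strain alarm) = 0.152768 / 0.201344 ≈ 0.759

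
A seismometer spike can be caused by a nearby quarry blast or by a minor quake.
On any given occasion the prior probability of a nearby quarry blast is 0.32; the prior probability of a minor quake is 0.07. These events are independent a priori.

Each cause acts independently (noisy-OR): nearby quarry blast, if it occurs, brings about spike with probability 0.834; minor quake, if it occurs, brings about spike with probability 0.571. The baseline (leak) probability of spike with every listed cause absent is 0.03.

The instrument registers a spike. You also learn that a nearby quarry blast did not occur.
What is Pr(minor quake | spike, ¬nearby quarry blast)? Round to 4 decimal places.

Pr(minor quake | spike, ¬nearby quarry blast) ≈ 0.5943

Under noisy-OR, P(spike | causes) = 1 − (1−0.03)·∏(1−qᵢ) over the active causes.
P(spike | ¬nearby quarry blast) = 0.03·0.93 + 0.58387·0.07 = 0.027900 + 0.040871 = 0.068771
Restricting to configurations with minor quake present: 0.58387·0.07 = 0.040871.
P(minor quake | spike, ¬nearby quarry blast) = 0.040871 / 0.068771 ≈ 0.5943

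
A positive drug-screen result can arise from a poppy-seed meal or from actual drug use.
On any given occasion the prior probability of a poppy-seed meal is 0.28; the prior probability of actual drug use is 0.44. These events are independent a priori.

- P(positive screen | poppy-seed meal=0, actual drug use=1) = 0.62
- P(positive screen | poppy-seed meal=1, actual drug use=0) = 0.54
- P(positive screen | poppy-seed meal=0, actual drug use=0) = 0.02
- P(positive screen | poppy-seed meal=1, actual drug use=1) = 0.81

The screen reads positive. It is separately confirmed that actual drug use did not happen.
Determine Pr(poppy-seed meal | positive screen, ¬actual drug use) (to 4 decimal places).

Pr(poppy-seed meal | positive screen, ¬actual drug use) ≈ 0.9130

Numerator (weight on configurations with poppy-seed meal): 0.54·0.28 = 0.151200
Denominator P(positive screen | ¬actual drug use): 0.02·0.72 + 0.54·0.28 = 0.165600
P(poppy-seed meal | positive screen, ¬actual drug use) = 0.151200/0.165600 ≈ 0.9130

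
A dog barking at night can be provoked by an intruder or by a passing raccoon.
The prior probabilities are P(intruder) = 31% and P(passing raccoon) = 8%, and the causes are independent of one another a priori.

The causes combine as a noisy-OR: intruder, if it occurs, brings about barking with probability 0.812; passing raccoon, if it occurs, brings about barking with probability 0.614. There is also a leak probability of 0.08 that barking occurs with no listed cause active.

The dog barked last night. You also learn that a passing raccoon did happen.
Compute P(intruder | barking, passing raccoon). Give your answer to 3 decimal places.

P(intruder | barking, passing raccoon) ≈ 0.394

Under noisy-OR, P(barking | causes) = 1 − (1−0.08)·∏(1−qᵢ) over the active causes.
Numerator (weight on configurations with intruder): 0.933237×0.31 = 0.289303
Denominator P(barking | passing raccoon): 0.64488×0.69 + 0.933237×0.31 = 0.734270
Posterior = 0.289303 / 0.734270 ≈ 0.394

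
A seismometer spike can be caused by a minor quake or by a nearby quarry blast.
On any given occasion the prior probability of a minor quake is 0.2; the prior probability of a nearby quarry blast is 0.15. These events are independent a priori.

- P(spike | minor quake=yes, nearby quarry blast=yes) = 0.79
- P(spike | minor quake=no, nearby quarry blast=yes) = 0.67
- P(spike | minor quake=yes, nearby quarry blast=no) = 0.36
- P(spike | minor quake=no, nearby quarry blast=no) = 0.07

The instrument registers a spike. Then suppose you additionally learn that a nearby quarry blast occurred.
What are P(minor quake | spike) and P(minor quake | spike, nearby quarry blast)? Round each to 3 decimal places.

Weight on minor quake=true, given the evidence: 0.061200 + 0.023700 = 0.084900
The normalizing constant is 0.07*0.8*0.85 + 0.67*0.8*0.15 + 0.36*0.2*0.85 + 0.79*0.2*0.15 = 0.212900
Posterior = 0.084900 / 0.212900 ≈ 0.399

Now condition on the additional information:
P(spike | nearby quarry blast) = 0.67*0.8 + 0.79*0.2 = 0.536000 + 0.158000 = 0.694000
Restricting to configurations with minor quake present: 0.79*0.2 = 0.158000.
Hence the posterior is 0.158000/0.694000 ≈ 0.228.
Conditioning on nearby quarry blast lowers the posterior on minor quake: the classic explaining-away effect in a common-effect structure.

P(minor quake | spike) ≈ 0.399; P(minor quake | spike, nearby quarry blast) ≈ 0.228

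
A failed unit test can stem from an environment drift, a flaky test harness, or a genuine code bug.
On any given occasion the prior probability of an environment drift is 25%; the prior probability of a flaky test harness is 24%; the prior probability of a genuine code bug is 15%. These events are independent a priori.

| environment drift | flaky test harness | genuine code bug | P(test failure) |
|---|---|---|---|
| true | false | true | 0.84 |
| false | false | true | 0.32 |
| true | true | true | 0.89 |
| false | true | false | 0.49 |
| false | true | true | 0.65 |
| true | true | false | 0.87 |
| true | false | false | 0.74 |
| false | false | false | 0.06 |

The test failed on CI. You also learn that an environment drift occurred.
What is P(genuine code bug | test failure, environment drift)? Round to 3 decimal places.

P(genuine code bug | test failure, environment drift) ≈ 0.163

P(test failure | environment drift) = 0.74×0.76×0.85 + 0.84×0.76×0.15 + 0.87×0.24×0.85 + 0.89×0.24×0.15 = 0.478040 + 0.095760 + 0.177480 + 0.032040 = 0.783320
Of this, 0.127800 comes from 0.095760 + 0.032040 (the genuine code bug=true cases).
P(genuine code bug | test failure, environment drift) = 0.127800 / 0.783320 ≈ 0.163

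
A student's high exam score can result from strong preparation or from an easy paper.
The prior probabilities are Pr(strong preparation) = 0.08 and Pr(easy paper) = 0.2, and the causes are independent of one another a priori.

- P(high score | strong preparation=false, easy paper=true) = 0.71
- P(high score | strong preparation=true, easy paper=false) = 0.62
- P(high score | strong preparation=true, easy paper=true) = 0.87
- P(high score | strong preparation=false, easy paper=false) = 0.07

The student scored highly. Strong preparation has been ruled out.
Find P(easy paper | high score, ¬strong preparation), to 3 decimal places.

P(easy paper | high score, ¬strong preparation) ≈ 0.717

Numerator (weight on configurations with easy paper): 0.71*0.2 = 0.142000
Normalizer over all consistent configurations: 0.07*0.8 + 0.71*0.2 = 0.198000
Posterior = 0.142000 / 0.198000 ≈ 0.717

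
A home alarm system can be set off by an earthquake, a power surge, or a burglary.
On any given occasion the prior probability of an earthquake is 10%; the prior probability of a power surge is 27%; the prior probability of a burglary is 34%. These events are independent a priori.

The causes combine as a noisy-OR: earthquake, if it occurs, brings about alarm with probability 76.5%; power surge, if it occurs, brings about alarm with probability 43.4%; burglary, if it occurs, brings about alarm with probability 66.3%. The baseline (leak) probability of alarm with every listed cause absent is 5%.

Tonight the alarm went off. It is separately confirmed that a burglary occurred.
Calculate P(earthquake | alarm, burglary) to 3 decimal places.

Under noisy-OR, P(alarm | causes) = 1 − (1−0.05)·∏(1−qᵢ) over the active causes.
Numerator (weight on configurations with earthquake): 0.067508 + 0.025850 = 0.093358
Denominator P(alarm | burglary): 0.67985*0.9*0.73 + 0.818795*0.9*0.27 + 0.924765*0.1*0.73 + 0.957417*0.1*0.27 = 0.738986
Posterior = 0.093358 / 0.738986 ≈ 0.126

P(earthquake | alarm, burglary) ≈ 0.126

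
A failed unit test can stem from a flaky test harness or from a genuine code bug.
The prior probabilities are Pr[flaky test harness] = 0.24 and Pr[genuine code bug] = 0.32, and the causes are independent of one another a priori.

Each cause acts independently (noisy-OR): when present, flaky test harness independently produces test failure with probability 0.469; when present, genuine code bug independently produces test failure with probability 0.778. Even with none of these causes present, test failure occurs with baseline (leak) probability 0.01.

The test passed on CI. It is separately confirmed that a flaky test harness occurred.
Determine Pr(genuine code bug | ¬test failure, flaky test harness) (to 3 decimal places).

Pr(genuine code bug | ¬test failure, flaky test harness) ≈ 0.095

Under noisy-OR, P(test failure | causes) = 1 − (1−0.01)·∏(1−qᵢ) over the active causes.
By total probability over both values of genuine code bug:
  P(¬test failure | flaky test harness) = 0.52569·0.68 + 0.116703·0.32
        = 0.357469 + 0.037345 = 0.394814
Keeping only the genuine code bug-present terms gives 0.037345, so
  P(genuine code bug | ¬test failure, flaky test harness) = 0.037345 / 0.394814 ≈ 0.095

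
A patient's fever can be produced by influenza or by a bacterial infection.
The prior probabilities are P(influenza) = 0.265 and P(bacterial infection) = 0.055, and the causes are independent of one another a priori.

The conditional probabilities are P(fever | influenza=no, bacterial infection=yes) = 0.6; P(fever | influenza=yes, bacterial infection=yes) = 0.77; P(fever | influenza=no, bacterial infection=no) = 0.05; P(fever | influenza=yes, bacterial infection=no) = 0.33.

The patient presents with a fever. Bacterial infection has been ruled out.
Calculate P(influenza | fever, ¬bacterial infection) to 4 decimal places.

By total probability over both values of influenza:
  P(fever | ¬bacterial infection) = 0.05·0.735 + 0.33·0.265
        = 0.036750 + 0.087450 = 0.124200
Configurations with influenza contribute 0.087450, so
  P(influenza | fever, ¬bacterial infection) = 0.087450 / 0.124200 ≈ 0.7041

P(influenza | fever, ¬bacterial infection) ≈ 0.7041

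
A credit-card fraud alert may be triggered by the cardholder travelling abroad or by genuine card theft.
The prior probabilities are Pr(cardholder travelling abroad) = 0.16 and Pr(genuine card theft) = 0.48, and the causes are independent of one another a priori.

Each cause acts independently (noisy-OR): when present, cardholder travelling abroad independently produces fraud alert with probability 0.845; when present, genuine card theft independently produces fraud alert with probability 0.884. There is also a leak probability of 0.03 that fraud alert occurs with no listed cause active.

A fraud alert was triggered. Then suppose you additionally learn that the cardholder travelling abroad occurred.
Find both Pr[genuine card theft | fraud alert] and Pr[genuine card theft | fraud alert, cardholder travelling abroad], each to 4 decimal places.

Under noisy-OR, P(fraud alert | causes) = 1 − (1−0.03)·∏(1−qᵢ) over the active causes.
Sum P(fraud alert|·) weighted by the priors over the 4 (cardholder travelling abroad, genuine card theft) configurations:
  P(fraud alert) = 0.03·0.84·0.52 + 0.88748·0.84·0.48 + 0.84965·0.16·0.52 + 0.982559·0.16·0.48
        = 0.013104 + 0.357832 + 0.070691 + 0.075461 = 0.517088
The terms with genuine card theft present sum to 0.433293, so
  P(genuine card theft | fraud alert) = 0.433293 / 0.517088 ≈ 0.8379

With the extra evidence:
By total probability over both values of genuine card theft:
  P(fraud alert | cardholder travelling abroad) = 0.84965*0.52 + 0.982559*0.48
        = 0.441818 + 0.471628 = 0.913446
Configurations with genuine card theft contribute 0.471628, so
  P(genuine card theft | fraud alert, cardholder travelling abroad) = 0.471628 / 0.913446 ≈ 0.5163
The drop from 0.8379 to 0.5163 is the explaining-away (discounting) effect.

Pr[genuine card theft | fraud alert] ≈ 0.8379; Pr[genuine card theft | fraud alert, cardholder travelling abroad] ≈ 0.5163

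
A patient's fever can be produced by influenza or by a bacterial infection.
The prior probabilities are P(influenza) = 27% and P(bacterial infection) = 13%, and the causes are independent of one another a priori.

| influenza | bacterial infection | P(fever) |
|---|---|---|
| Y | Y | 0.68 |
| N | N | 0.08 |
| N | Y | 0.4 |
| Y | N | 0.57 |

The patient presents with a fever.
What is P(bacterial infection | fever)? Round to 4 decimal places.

P(fever) = 0.08×0.73×0.87 + 0.4×0.73×0.13 + 0.57×0.27×0.87 + 0.68×0.27×0.13 = 0.050808 + 0.037960 + 0.133893 + 0.023868 = 0.246529
The bacterial infection-present share is 0.037960 + 0.023868 = 0.061828.
Hence the posterior is 0.061828/0.246529 ≈ 0.2508.

P(bacterial infection | fever) ≈ 0.2508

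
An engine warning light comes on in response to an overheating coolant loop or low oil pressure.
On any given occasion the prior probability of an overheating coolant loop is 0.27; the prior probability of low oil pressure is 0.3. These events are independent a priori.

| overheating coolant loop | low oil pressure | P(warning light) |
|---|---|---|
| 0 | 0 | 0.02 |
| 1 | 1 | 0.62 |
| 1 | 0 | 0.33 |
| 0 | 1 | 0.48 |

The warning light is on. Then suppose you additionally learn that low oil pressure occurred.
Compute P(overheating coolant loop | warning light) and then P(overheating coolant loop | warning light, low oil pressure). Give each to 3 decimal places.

P(warning light) = 0.02*0.73*0.7 + 0.48*0.73*0.3 + 0.33*0.27*0.7 + 0.62*0.27*0.3 = 0.010220 + 0.105120 + 0.062370 + 0.050220 = 0.227930
Of this, 0.112590 comes from 0.062370 + 0.050220 (the overheating coolant loop=true cases).
So P(overheating coolant loop | warning light) = 0.112590/0.227930 ≈ 0.494.

With the extra evidence:
For the numerator, keep only overheating coolant loop=true terms: 0.62×0.27 = 0.167400
Normalizer over all consistent configurations: 0.48×0.73 + 0.62×0.27 = 0.517800
P(overheating coolant loop | warning light, low oil pressure) = 0.167400/0.517800 ≈ 0.323
The drop from 0.494 to 0.323 is the explaining-away (discounting) effect.

P(overheating coolant loop | warning light) ≈ 0.494; P(overheating coolant loop | warning light, low oil pressure) ≈ 0.323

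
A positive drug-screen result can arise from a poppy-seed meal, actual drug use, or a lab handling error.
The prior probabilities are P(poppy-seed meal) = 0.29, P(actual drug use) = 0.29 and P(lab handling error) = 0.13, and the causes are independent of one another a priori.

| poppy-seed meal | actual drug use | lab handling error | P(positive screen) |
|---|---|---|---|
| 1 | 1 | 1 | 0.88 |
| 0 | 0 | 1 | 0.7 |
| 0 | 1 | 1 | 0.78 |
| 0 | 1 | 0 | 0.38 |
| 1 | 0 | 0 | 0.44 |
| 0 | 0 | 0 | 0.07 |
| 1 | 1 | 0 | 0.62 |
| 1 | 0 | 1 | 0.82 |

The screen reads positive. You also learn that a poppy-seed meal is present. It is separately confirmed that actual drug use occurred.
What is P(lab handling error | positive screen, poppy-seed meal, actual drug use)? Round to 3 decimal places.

P(positive screen | poppy-seed meal, actual drug use) = 0.62×0.87 + 0.88×0.13 = 0.539400 + 0.114400 = 0.653800
Restricting to configurations with lab handling error present: 0.88×0.13 = 0.114400.
So P(lab handling error | positive screen, poppy-seed meal, actual drug use) = 0.114400/0.653800 ≈ 0.175.

P(lab handling error | positive screen, poppy-seed meal, actual drug use) ≈ 0.175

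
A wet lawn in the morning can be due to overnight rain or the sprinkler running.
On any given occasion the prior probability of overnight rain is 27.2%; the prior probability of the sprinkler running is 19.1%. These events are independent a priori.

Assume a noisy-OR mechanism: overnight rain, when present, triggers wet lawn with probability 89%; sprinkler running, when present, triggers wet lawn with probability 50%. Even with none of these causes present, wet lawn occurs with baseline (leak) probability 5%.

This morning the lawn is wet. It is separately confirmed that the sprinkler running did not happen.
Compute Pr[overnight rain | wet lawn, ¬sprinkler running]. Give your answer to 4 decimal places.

Under noisy-OR, P(wet lawn | causes) = 1 − (1−0.05)·∏(1−qᵢ) over the active causes.
P(wet lawn | ¬sprinkler running) = 0.05·0.728 + 0.8955·0.272 = 0.036400 + 0.243576 = 0.279976
Restricting to configurations with overnight rain present: 0.8955·0.272 = 0.243576.
P(overnight rain | wet lawn, ¬sprinkler running) = 0.243576 / 0.279976 ≈ 0.8700

Pr[overnight rain | wet lawn, ¬sprinkler running] ≈ 0.8700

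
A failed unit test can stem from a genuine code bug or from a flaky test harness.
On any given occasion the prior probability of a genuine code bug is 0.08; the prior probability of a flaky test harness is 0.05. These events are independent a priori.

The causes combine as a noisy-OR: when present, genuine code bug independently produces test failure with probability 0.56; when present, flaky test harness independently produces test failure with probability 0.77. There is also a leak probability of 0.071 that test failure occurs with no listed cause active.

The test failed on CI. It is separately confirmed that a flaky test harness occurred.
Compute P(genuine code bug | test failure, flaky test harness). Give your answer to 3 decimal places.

Under noisy-OR, P(test failure | causes) = 1 − (1−0.071)·∏(1−qᵢ) over the active causes.
Weight on genuine code bug=true, given the evidence: 0.905985·0.08 = 0.072479
Denominator P(test failure | flaky test harness): 0.78633·0.92 + 0.905985·0.08 = 0.795903
P(genuine code bug | test failure, flaky test harness) = 0.072479/0.795903 ≈ 0.091

P(genuine code bug | test failure, flaky test harness) ≈ 0.091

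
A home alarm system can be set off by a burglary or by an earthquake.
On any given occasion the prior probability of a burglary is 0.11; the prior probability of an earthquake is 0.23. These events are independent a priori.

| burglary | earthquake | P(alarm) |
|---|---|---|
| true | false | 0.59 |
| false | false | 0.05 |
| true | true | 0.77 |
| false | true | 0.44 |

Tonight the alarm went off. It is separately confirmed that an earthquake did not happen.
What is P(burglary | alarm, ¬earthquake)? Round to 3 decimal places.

P(alarm | ¬earthquake) = 0.05·0.89 + 0.59·0.11 = 0.044500 + 0.064900 = 0.109400
Restricting to configurations with burglary present: 0.59·0.11 = 0.064900.
Hence the posterior is 0.064900/0.109400 ≈ 0.593.

P(burglary | alarm, ¬earthquake) ≈ 0.593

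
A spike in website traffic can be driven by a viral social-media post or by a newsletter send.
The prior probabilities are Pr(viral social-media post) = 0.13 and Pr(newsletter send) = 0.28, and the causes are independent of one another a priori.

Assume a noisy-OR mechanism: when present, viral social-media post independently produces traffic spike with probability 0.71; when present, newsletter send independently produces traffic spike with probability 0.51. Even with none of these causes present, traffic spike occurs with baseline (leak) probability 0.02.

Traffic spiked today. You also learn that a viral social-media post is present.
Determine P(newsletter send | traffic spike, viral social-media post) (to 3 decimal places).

Under noisy-OR, P(traffic spike | causes) = 1 − (1−0.02)·∏(1−qᵢ) over the active causes.
P(traffic spike | viral social-media post) = 0.7158·0.72 + 0.860742·0.28 = 0.515376 + 0.241008 = 0.756384
Of this, 0.241008 comes from 0.860742·0.28 (the newsletter send=true cases).
P(newsletter send | traffic spike, viral social-media post) = 0.241008 / 0.756384 ≈ 0.319

P(newsletter send | traffic spike, viral social-media post) ≈ 0.319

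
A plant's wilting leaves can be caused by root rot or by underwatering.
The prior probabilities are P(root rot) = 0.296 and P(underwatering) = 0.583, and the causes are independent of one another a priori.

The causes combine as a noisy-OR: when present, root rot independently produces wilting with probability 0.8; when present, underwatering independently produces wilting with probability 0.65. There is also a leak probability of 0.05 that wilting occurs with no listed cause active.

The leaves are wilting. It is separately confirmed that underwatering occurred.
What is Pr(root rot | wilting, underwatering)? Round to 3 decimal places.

Under noisy-OR, P(wilting | causes) = 1 − (1−0.05)·∏(1−qᵢ) over the active causes.
Enumerate both values of root rot and weight by the priors:
  P(wilting | underwatering) = 0.6675×0.704 + 0.9335×0.296
        = 0.469920 + 0.276316 = 0.746236
Configurations with root rot contribute 0.276316, so
  P(root rot | wilting, underwatering) = 0.276316 / 0.746236 ≈ 0.370

Pr(root rot | wilting, underwatering) ≈ 0.370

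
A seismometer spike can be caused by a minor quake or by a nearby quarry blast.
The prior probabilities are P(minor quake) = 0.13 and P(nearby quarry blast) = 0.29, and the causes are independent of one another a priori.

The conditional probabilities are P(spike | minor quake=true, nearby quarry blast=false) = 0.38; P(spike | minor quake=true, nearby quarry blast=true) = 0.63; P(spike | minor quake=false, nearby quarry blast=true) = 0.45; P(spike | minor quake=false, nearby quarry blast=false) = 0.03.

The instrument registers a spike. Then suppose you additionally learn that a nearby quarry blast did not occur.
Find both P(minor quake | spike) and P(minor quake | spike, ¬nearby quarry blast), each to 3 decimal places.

P(minor quake | spike) ≈ 0.308; P(minor quake | spike, ¬nearby quarry blast) ≈ 0.654

Weight on minor quake=true, given the evidence: 0.035074 + 0.023751 = 0.058825
Normalizer over all consistent configurations: 0.03*0.87*0.71 + 0.45*0.87*0.29 + 0.38*0.13*0.71 + 0.63*0.13*0.29 = 0.190891
P(minor quake | spike) = 0.058825/0.190891 ≈ 0.308

Now also conditioning on nearby quarry blast≠true:
By total probability over both values of minor quake:
  P(spike | ¬nearby quarry blast) = 0.03*0.87 + 0.38*0.13
        = 0.026100 + 0.049400 = 0.075500
Configurations with minor quake contribute 0.049400, so
  P(minor quake | spike, ¬nearby quarry blast) = 0.049400 / 0.075500 ≈ 0.654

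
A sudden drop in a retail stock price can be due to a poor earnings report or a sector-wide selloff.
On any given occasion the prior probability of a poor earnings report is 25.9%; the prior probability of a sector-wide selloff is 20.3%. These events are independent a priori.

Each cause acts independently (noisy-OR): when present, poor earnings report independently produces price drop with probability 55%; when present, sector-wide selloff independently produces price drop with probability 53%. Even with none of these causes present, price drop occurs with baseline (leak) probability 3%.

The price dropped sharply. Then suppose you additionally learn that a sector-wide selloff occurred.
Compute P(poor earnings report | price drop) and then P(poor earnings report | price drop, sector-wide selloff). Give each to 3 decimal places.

P(poor earnings report | price drop) ≈ 0.614; P(poor earnings report | price drop, sector-wide selloff) ≈ 0.338

Under noisy-OR, P(price drop | causes) = 1 − (1−0.03)·∏(1−qᵢ) over the active causes.
Enumerate the 4 (poor earnings report, sector-wide selloff) configurations and weight by the priors:
  P(price drop) = 0.03·0.741·0.797 + 0.5441·0.741·0.203 + 0.5635·0.259·0.797 + 0.794845·0.259·0.203
        = 0.017717 + 0.081845 + 0.116319 + 0.041791 = 0.257672
The terms with poor earnings report present sum to 0.158110, so
  P(poor earnings report | price drop) = 0.158110 / 0.257672 ≈ 0.614

Now condition on the additional information:
By total probability over both values of poor earnings report:
  P(price drop | sector-wide selloff) = 0.5441×0.741 + 0.794845×0.259
        = 0.403178 + 0.205865 = 0.609043
Keeping only the poor earnings report-present terms gives 0.205865, so
  P(poor earnings report | price drop, sector-wide selloff) = 0.205865 / 0.609043 ≈ 0.338
This is intercausal reasoning (explaining away): once sector-wide selloff accounts for the price drop, poor earnings report becomes less likely.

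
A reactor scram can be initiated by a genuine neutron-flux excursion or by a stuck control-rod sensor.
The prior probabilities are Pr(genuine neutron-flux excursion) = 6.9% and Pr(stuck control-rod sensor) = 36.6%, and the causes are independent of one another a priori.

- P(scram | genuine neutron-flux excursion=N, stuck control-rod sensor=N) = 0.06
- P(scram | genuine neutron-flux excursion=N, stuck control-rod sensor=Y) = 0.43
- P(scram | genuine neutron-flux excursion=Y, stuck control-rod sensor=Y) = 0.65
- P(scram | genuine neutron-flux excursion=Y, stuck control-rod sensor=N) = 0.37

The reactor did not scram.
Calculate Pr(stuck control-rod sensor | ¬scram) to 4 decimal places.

For the numerator, keep only stuck control-rod sensor=true terms: 0.194225 + 0.008839 = 0.203064
Normalizer over all consistent configurations: 0.94*0.931*0.634 + 0.57*0.931*0.366 + 0.63*0.069*0.634 + 0.35*0.069*0.366 = 0.785463
Posterior = 0.203064 / 0.785463 ≈ 0.2585

Pr(stuck control-rod sensor | ¬scram) ≈ 0.2585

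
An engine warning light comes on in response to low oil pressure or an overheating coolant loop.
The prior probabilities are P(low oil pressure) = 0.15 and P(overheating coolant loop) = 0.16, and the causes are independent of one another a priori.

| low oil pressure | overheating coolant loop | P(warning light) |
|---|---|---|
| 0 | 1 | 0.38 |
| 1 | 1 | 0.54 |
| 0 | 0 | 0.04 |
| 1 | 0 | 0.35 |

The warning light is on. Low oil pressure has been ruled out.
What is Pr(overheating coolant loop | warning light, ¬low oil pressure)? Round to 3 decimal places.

P(warning light | ¬low oil pressure) = 0.04*0.84 + 0.38*0.16 = 0.033600 + 0.060800 = 0.094400
Restricting to configurations with overheating coolant loop present: 0.38*0.16 = 0.060800.
So P(overheating coolant loop | warning light, ¬low oil pressure) = 0.060800/0.094400 ≈ 0.644.

Pr(overheating coolant loop | warning light, ¬low oil pressure) ≈ 0.644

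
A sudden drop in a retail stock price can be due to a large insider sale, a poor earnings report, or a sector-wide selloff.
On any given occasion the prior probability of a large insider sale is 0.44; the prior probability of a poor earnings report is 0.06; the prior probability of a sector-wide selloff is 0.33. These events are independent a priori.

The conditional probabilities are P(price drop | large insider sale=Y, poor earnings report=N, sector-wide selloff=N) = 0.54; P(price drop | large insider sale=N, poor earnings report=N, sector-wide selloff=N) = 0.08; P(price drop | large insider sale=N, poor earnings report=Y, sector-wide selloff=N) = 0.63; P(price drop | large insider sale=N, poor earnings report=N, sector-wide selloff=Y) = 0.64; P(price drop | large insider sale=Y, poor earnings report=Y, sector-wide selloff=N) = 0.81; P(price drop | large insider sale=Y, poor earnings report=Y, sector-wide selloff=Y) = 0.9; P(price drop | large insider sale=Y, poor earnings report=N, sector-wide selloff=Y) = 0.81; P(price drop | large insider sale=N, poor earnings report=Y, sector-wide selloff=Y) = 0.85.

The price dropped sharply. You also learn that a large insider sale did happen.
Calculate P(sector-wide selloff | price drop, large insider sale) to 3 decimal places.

P(sector-wide selloff | price drop, large insider sale) ≈ 0.419

By total probability over the 4 (poor earnings report, sector-wide selloff) configurations:
  P(price drop | large insider sale) = 0.54×0.94×0.67 + 0.81×0.94×0.33 + 0.81×0.06×0.67 + 0.9×0.06×0.33
        = 0.340092 + 0.251262 + 0.032562 + 0.017820 = 0.641736
Keeping only the sector-wide selloff-present terms gives 0.269082, so
  P(sector-wide selloff | price drop, large insider sale) = 0.269082 / 0.641736 ≈ 0.419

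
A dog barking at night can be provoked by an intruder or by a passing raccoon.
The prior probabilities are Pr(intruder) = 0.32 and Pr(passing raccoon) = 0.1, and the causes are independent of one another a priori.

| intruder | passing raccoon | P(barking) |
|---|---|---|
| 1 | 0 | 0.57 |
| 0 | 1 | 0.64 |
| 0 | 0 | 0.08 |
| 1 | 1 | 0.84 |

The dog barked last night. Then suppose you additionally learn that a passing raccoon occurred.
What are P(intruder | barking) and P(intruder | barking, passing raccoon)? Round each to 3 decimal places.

P(intruder | barking) ≈ 0.674; P(intruder | barking, passing raccoon) ≈ 0.382

Numerator (weight on configurations with intruder): 0.164160 + 0.026880 = 0.191040
The normalizing constant is 0.08×0.68×0.9 + 0.64×0.68×0.1 + 0.57×0.32×0.9 + 0.84×0.32×0.1 = 0.283520
Posterior = 0.191040 / 0.283520 ≈ 0.674

Now condition on the additional information:
Weight on intruder=true, given the evidence: 0.84·0.32 = 0.268800
Denominator P(barking | passing raccoon): 0.64·0.68 + 0.84·0.32 = 0.704000
P(intruder | barking, passing raccoon) = 0.268800/0.704000 ≈ 0.382
This is intercausal reasoning (explaining away): once passing raccoon accounts for the barking, intruder becomes less likely.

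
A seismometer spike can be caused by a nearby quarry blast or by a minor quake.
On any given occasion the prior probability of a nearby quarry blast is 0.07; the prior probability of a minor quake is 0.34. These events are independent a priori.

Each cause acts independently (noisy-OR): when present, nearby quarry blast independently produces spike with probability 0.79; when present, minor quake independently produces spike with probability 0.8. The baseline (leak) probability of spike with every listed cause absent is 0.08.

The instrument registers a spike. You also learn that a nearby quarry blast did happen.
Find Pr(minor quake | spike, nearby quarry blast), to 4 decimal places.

Under noisy-OR, P(spike | causes) = 1 − (1−0.08)·∏(1−qᵢ) over the active causes.
Weight on minor quake=true, given the evidence: 0.96136×0.34 = 0.326862
Normalizer over all consistent configurations: 0.8068×0.66 + 0.96136×0.34 = 0.859350
Posterior = 0.326862 / 0.859350 ≈ 0.3804

Pr(minor quake | spike, nearby quarry blast) ≈ 0.3804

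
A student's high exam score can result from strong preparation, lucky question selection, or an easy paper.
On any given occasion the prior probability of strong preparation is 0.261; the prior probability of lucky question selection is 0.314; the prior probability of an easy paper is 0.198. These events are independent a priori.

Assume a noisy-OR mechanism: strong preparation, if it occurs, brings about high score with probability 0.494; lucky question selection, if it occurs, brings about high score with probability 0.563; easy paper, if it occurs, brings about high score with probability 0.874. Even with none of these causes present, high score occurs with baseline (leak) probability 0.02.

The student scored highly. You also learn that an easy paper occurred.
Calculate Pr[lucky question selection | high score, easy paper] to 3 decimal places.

Pr[lucky question selection | high score, easy paper] ≈ 0.328

Under noisy-OR, P(high score | causes) = 1 − (1−0.02)·∏(1−qᵢ) over the active causes.
Weight on lucky question selection=true, given the evidence: 0.219525 + 0.079716 = 0.299241
Denominator P(high score | easy paper): 0.87652·0.739·0.686 + 0.946039·0.739·0.314 + 0.937519·0.261·0.686 + 0.972696·0.261·0.314 = 0.911455
P(lucky question selection | high score, easy paper) = 0.299241/0.911455 ≈ 0.328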